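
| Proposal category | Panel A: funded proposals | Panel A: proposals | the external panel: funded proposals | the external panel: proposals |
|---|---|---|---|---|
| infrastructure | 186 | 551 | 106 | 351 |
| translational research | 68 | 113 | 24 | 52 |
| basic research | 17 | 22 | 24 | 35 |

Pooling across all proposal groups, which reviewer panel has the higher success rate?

Panel A

Infrastructure: Panel A 186/551 = 33.8%, the external panel 106/351 = 30.2% → Panel A
Translational research: Panel A 68/113 = 60.2%, the external panel 24/52 = 46.2% → Panel A
Basic research: Panel A 17/22 = 77.3%, the external panel 24/35 = 68.6% → Panel A
Overall: Panel A 271/686 = 39.5%, the external panel 154/438 = 35.2% → Panel A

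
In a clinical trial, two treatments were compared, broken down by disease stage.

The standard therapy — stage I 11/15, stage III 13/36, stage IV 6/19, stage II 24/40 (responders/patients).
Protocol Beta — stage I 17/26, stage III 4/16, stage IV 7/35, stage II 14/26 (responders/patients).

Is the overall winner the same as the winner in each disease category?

Yes

Stage I: the standard therapy 11/15 = 73.3%, Protocol Beta 17/26 = 65.4% → the standard therapy
Stage III: the standard therapy 13/36 = 36.1%, Protocol Beta 4/16 = 25.0% → the standard therapy
Stage IV: the standard therapy 6/19 = 31.6%, Protocol Beta 7/35 = 20.0% → the standard therapy
Stage II: the standard therapy 24/40 = 60.0%, Protocol Beta 14/26 = 53.8% → the standard therapy
Overall: the standard therapy 54/110 = 49.1%, Protocol Beta 42/103 = 40.8% → the standard therapy
The standard therapy wins overall and in every disease group — no reversal.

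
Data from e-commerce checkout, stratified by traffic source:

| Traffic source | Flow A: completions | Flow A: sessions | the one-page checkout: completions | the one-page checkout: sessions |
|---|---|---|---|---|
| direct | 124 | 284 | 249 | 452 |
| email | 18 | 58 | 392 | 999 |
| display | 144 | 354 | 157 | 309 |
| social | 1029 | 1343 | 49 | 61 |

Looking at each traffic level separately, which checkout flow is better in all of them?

the one-page checkout

Direct: Flow A 124/284 = 43.7%, the one-page checkout 249/452 = 55.1% → the one-page checkout
Email: Flow A 18/58 = 31.0%, the one-page checkout 392/999 = 39.2% → the one-page checkout
Display: Flow A 144/354 = 40.7%, the one-page checkout 157/309 = 50.8% → the one-page checkout
Social: Flow A 1029/1343 = 76.6%, the one-page checkout 49/61 = 80.3% → the one-page checkout
The one-page checkout has the higher rate in all 4 groups.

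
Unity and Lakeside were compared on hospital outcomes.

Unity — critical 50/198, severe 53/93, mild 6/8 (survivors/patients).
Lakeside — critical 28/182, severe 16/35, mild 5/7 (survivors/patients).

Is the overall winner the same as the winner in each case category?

Critical: Unity 50/198 = 25.3%, Lakeside 28/182 = 15.4% → Unity
Severe: Unity 53/93 = 57.0%, Lakeside 16/35 = 45.7% → Unity
Mild: Unity 6/8 = 75.0%, Lakeside 5/7 = 71.4% → Unity
Overall: Unity 109/299 = 36.5%, Lakeside 49/224 = 21.9% → Unity
Unity wins overall and in every case group — no reversal.

Yes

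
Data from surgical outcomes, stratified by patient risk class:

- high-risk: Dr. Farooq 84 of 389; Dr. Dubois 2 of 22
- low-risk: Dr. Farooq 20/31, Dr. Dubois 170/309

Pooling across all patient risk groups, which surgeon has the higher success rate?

Dr. Dubois

High-risk: Dr. Farooq 84/389 = 21.6%, Dr. Dubois 2/22 = 9.1% → Dr. Farooq
Low-risk: Dr. Farooq 20/31 = 64.5%, Dr. Dubois 170/309 = 55.0% → Dr. Farooq
Overall: Dr. Farooq 104/420 = 24.8%, Dr. Dubois 172/331 = 52.0% → Dr. Dubois
(Dr. Farooq wins every patient risk group but Dr. Dubois wins overall — Dr. Farooq's operations skew toward the low-rate high-risk group.)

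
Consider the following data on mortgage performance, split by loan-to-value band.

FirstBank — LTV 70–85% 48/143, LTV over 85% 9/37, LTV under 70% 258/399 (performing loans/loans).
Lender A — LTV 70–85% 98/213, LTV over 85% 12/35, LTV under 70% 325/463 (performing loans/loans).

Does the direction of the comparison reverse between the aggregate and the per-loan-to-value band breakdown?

LTV 70–85%: FirstBank 48/143 = 33.6%, Lender A 98/213 = 46.0% → Lender A
LTV over 85%: FirstBank 9/37 = 24.3%, Lender A 12/35 = 34.3% → Lender A
LTV under 70%: FirstBank 258/399 = 64.7%, Lender A 325/463 = 70.2% → Lender A
Overall: FirstBank 315/579 = 54.4%, Lender A 435/711 = 61.2% → Lender A
Lender A wins overall and in every loan-to-value group — no reversal.

No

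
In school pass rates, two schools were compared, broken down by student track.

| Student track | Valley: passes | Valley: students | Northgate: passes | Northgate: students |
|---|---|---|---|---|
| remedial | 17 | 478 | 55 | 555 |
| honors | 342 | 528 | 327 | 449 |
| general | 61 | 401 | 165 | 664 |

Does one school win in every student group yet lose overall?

No

Remedial: Valley 17/478 = 3.6%, Northgate 55/555 = 9.9% → Northgate
Honors: Valley 342/528 = 64.8%, Northgate 327/449 = 72.8% → Northgate
General: Valley 61/401 = 15.2%, Northgate 165/664 = 24.8% → Northgate
Overall: Valley 420/1407 = 29.9%, Northgate 547/1668 = 32.8% → Northgate
Northgate wins overall and in every student group — no reversal.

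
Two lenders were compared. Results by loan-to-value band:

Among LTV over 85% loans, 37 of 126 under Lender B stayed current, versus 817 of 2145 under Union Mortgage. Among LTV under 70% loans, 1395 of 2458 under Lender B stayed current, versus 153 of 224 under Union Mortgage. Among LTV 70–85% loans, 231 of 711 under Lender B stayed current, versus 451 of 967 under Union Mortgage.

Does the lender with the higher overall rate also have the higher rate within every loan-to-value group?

No

LTV over 85%: Lender B 37/126 = 29.4%, Union Mortgage 817/2145 = 38.1% → Union Mortgage
LTV under 70%: Lender B 1395/2458 = 56.8%, Union Mortgage 153/224 = 68.3% → Union Mortgage
LTV 70–85%: Lender B 231/711 = 32.5%, Union Mortgage 451/967 = 46.6% → Union Mortgage
Overall: Lender B 1663/3295 = 50.5%, Union Mortgage 1421/3336 = 42.6% → Lender B
Union Mortgage wins each loan-to-value group but Lender B wins overall — the comparison reverses. Union Mortgage's loans skew toward LTV over 85%, which has a lower base rate.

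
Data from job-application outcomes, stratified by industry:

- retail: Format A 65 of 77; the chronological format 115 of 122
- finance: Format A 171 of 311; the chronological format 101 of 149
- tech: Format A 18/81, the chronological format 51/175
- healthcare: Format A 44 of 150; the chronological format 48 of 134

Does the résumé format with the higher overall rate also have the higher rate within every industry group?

Yes

Retail: Format A 65/77 = 84.4%, the chronological format 115/122 = 94.3% → the chronological format
Finance: Format A 171/311 = 55.0%, the chronological format 101/149 = 67.8% → the chronological format
Tech: Format A 18/81 = 22.2%, the chronological format 51/175 = 29.1% → the chronological format
Healthcare: Format A 44/150 = 29.3%, the chronological format 48/134 = 35.8% → the chronological format
Overall: Format A 298/619 = 48.1%, the chronological format 315/580 = 54.3% → the chronological format
The chronological format wins overall and in every industry group — no reversal.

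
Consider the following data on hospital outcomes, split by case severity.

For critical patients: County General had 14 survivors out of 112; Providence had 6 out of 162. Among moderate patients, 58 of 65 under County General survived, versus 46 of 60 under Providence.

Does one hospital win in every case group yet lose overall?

No

Critical: County General 14/112 = 12.5%, Providence 6/162 = 3.7% → County General
Moderate: County General 58/65 = 89.2%, Providence 46/60 = 76.7% → County General
Overall: County General 72/177 = 40.7%, Providence 52/222 = 23.4% → County General
County General wins overall and in every case group — no reversal.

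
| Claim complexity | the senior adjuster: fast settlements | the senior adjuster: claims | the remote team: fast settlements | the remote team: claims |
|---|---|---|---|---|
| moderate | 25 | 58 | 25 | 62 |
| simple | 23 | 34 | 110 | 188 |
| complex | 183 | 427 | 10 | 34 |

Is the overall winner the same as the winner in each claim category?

No

Moderate: the senior adjuster 25/58 = 43.1%, the remote team 25/62 = 40.3% → the senior adjuster
Simple: the senior adjuster 23/34 = 67.6%, the remote team 110/188 = 58.5% → the senior adjuster
Complex: the senior adjuster 183/427 = 42.9%, the remote team 10/34 = 29.4% → the senior adjuster
Overall: the senior adjuster 231/519 = 44.5%, the remote team 145/284 = 51.1% → the remote team
The senior adjuster wins each claim group but the remote team wins overall — the comparison reverses. The senior adjuster's claims skew toward complex, which has a lower base rate.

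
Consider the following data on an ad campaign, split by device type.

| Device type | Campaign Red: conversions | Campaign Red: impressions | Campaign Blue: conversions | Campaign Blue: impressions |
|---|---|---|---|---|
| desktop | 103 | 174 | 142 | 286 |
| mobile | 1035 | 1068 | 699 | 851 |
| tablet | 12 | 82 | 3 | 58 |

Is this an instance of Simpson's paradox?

No

Desktop: Campaign Red 103/174 = 59.2%, Campaign Blue 142/286 = 49.7% → Campaign Red
Mobile: Campaign Red 1035/1068 = 96.9%, Campaign Blue 699/851 = 82.1% → Campaign Red
Tablet: Campaign Red 12/82 = 14.6%, Campaign Blue 3/58 = 5.2% → Campaign Red
Overall: Campaign Red 1150/1324 = 86.9%, Campaign Blue 844/1195 = 70.6% → Campaign Red
Campaign Red wins overall and in every device group — no reversal.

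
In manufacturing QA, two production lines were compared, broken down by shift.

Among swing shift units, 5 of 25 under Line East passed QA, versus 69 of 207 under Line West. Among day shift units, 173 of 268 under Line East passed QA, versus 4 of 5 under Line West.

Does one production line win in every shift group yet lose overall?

Swing shift: Line East 5/25 = 20.0%, Line West 69/207 = 33.3% → Line West
Day shift: Line East 173/268 = 64.6%, Line West 4/5 = 80.0% → Line West
Overall: Line East 178/293 = 60.8%, Line West 73/212 = 34.4% → Line East
Line West wins each shift group but Line East wins overall — the comparison reverses. Line West's units skew toward swing shift, which has a lower base rate.

Yes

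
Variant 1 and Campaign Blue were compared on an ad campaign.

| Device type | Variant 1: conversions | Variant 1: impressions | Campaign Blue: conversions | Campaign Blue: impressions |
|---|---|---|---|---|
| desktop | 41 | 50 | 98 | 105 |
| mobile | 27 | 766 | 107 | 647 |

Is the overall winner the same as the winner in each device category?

Yes

Desktop: Variant 1 41/50 = 82.0%, Campaign Blue 98/105 = 93.3% → Campaign Blue
Mobile: Variant 1 27/766 = 3.5%, Campaign Blue 107/647 = 16.5% → Campaign Blue
Overall: Variant 1 68/816 = 8.3%, Campaign Blue 205/752 = 27.3% → Campaign Blue
Campaign Blue wins overall and in every device group — no reversal.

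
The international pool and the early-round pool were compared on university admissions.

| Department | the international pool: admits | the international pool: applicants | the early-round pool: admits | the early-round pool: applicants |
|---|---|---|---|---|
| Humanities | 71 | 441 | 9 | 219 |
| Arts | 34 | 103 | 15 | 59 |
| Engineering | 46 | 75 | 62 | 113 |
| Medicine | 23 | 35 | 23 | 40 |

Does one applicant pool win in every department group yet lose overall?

Humanities: the international pool 71/441 = 16.1%, the early-round pool 9/219 = 4.1% → the international pool
Arts: the international pool 34/103 = 33.0%, the early-round pool 15/59 = 25.4% → the international pool
Engineering: the international pool 46/75 = 61.3%, the early-round pool 62/113 = 54.9% → the international pool
Medicine: the international pool 23/35 = 65.7%, the early-round pool 23/40 = 57.5% → the international pool
Overall: the international pool 174/654 = 26.6%, the early-round pool 109/431 = 25.3% → the international pool
The international pool wins overall and in every department group — no reversal.

No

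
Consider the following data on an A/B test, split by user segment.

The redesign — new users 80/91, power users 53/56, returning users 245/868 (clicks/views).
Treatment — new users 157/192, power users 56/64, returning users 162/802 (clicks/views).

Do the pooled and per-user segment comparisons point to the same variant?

Yes

New users: the redesign 80/91 = 87.9%, Treatment 157/192 = 81.8% → the redesign
Power users: the redesign 53/56 = 94.6%, Treatment 56/64 = 87.5% → the redesign
Returning users: the redesign 245/868 = 28.2%, Treatment 162/802 = 20.2% → the redesign
Overall: the redesign 378/1015 = 37.2%, Treatment 375/1058 = 35.4% → the redesign
The redesign wins overall and in every user group — no reversal.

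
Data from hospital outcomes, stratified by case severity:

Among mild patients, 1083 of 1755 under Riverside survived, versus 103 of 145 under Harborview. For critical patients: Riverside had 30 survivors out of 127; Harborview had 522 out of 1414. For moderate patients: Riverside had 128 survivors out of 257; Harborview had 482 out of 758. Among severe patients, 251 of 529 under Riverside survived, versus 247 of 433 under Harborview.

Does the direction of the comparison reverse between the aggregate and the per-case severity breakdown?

Mild: Riverside 1083/1755 = 61.7%, Harborview 103/145 = 71.0% → Harborview
Critical: Riverside 30/127 = 23.6%, Harborview 522/1414 = 36.9% → Harborview
Moderate: Riverside 128/257 = 49.8%, Harborview 482/758 = 63.6% → Harborview
Severe: Riverside 251/529 = 47.4%, Harborview 247/433 = 57.0% → Harborview
Overall: Riverside 1492/2668 = 55.9%, Harborview 1354/2750 = 49.2% → Riverside
Harborview wins each case group but Riverside wins overall — the comparison reverses. Harborview's patients skew toward critical, which has a lower base rate.

Yes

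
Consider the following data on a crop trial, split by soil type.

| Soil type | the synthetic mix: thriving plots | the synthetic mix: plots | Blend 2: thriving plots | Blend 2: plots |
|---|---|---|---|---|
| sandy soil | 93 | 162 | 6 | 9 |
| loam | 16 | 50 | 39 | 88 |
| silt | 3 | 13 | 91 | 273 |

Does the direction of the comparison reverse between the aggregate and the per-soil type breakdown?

Sandy soil: the synthetic mix 93/162 = 57.4%, Blend 2 6/9 = 66.7% → Blend 2
Loam: the synthetic mix 16/50 = 32.0%, Blend 2 39/88 = 44.3% → Blend 2
Silt: the synthetic mix 3/13 = 23.1%, Blend 2 91/273 = 33.3% → Blend 2
Overall: the synthetic mix 112/225 = 49.8%, Blend 2 136/370 = 36.8% → the synthetic mix
Blend 2 wins each soil group but the synthetic mix wins overall — the comparison reverses. Blend 2's plots skew toward silt, which has a lower base rate.

Yes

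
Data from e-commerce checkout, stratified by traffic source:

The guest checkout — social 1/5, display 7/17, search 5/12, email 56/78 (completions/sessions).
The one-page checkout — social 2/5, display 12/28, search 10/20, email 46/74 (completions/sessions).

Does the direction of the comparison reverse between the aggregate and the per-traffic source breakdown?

Social: the guest checkout 1/5 = 20.0%, the one-page checkout 2/5 = 40.0% → the one-page checkout
Display: the guest checkout 7/17 = 41.2%, the one-page checkout 12/28 = 42.9% → the one-page checkout
Search: the guest checkout 5/12 = 41.7%, the one-page checkout 10/20 = 50.0% → the one-page checkout
Email: the guest checkout 56/78 = 71.8%, the one-page checkout 46/74 = 62.2% → the guest checkout
Overall: the guest checkout 69/112 = 61.6%, the one-page checkout 70/127 = 55.1% → the guest checkout
Neither sweeps: the guest checkout wins 1 of 4 groups, the one-page checkout wins 3. The guest checkout wins overall but not every group — no Simpson reversal.

No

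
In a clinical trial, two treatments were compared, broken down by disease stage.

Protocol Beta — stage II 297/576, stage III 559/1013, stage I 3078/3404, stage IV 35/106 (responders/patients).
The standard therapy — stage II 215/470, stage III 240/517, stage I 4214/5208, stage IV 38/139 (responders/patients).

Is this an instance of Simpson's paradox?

Stage II: Protocol Beta 297/576 = 51.6%, the standard therapy 215/470 = 45.7% → Protocol Beta
Stage III: Protocol Beta 559/1013 = 55.2%, the standard therapy 240/517 = 46.4% → Protocol Beta
Stage I: Protocol Beta 3078/3404 = 90.4%, the standard therapy 4214/5208 = 80.9% → Protocol Beta
Stage IV: Protocol Beta 35/106 = 33.0%, the standard therapy 38/139 = 27.3% → Protocol Beta
Overall: Protocol Beta 3969/5099 = 77.8%, the standard therapy 4707/6334 = 74.3% → Protocol Beta
Protocol Beta wins overall and in every disease group — no reversal.

No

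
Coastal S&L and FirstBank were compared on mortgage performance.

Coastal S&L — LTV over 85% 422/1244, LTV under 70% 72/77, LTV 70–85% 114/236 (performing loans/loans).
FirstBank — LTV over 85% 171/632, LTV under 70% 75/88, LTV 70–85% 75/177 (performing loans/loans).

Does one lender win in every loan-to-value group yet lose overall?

LTV over 85%: Coastal S&L 422/1244 = 33.9%, FirstBank 171/632 = 27.1% → Coastal S&L
LTV under 70%: Coastal S&L 72/77 = 93.5%, FirstBank 75/88 = 85.2% → Coastal S&L
LTV 70–85%: Coastal S&L 114/236 = 48.3%, FirstBank 75/177 = 42.4% → Coastal S&L
Overall: Coastal S&L 608/1557 = 39.0%, FirstBank 321/897 = 35.8% → Coastal S&L
Coastal S&L wins overall and in every loan-to-value group — no reversal.

No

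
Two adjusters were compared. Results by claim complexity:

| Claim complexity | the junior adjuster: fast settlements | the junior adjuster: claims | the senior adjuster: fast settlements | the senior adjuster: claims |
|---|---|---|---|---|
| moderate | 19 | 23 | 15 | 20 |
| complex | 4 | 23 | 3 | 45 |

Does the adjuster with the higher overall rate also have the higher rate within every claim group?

Moderate: the junior adjuster 19/23 = 82.6%, the senior adjuster 15/20 = 75.0% → the junior adjuster
Complex: the junior adjuster 4/23 = 17.4%, the senior adjuster 3/45 = 6.7% → the junior adjuster
Overall: the junior adjuster 23/46 = 50.0%, the senior adjuster 18/65 = 27.7% → the junior adjuster
The junior adjuster wins overall and in every claim group — no reversal.

Yes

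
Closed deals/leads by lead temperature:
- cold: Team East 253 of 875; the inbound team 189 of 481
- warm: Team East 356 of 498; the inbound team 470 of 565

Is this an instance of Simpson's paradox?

Cold: Team East 253/875 = 28.9%, the inbound team 189/481 = 39.3% → the inbound team
Warm: Team East 356/498 = 71.5%, the inbound team 470/565 = 83.2% → the inbound team
Overall: Team East 609/1373 = 44.4%, the inbound team 659/1046 = 63.0% → the inbound team
The inbound team wins overall and in every lead group — no reversal.

No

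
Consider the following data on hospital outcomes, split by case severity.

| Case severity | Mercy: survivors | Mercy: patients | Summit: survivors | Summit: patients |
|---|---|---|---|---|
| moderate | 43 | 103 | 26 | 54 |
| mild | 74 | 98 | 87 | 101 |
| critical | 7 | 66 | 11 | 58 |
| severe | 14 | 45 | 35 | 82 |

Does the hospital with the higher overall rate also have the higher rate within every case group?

Moderate: Mercy 43/103 = 41.7%, Summit 26/54 = 48.1% → Summit
Mild: Mercy 74/98 = 75.5%, Summit 87/101 = 86.1% → Summit
Critical: Mercy 7/66 = 10.6%, Summit 11/58 = 19.0% → Summit
Severe: Mercy 14/45 = 31.1%, Summit 35/82 = 42.7% → Summit
Overall: Mercy 138/312 = 44.2%, Summit 159/295 = 53.9% → Summit
Summit wins overall and in every case group — no reversal.

Yes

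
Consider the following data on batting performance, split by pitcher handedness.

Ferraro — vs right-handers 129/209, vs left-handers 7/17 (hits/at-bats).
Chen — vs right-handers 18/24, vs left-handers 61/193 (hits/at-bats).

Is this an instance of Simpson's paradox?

Vs right-handers: Ferraro 129/209 = 61.7%, Chen 18/24 = 75.0% → Chen
Vs left-handers: Ferraro 7/17 = 41.2%, Chen 61/193 = 31.6% → Ferraro
Overall: Ferraro 136/226 = 60.2%, Chen 79/217 = 36.4% → Ferraro
Neither sweeps: Ferraro wins 1 of 2 groups, Chen wins 1. Ferraro wins overall but not every group — no Simpson reversal.

No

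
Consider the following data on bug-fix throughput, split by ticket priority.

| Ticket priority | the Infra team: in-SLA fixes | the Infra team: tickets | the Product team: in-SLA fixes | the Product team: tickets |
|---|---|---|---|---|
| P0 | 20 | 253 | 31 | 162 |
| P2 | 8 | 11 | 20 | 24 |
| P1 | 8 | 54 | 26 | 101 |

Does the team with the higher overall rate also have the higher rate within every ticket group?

Yes

P0: the Infra team 20/253 = 7.9%, the Product team 31/162 = 19.1% → the Product team
P2: the Infra team 8/11 = 72.7%, the Product team 20/24 = 83.3% → the Product team
P1: the Infra team 8/54 = 14.8%, the Product team 26/101 = 25.7% → the Product team
Overall: the Infra team 36/318 = 11.3%, the Product team 77/287 = 26.8% → the Product team
The Product team wins overall and in every ticket group — no reversal.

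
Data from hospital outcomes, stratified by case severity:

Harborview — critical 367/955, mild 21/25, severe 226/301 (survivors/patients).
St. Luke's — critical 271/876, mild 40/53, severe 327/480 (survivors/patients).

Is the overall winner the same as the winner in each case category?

Critical: Harborview 367/955 = 38.4%, St. Luke's 271/876 = 30.9% → Harborview
Mild: Harborview 21/25 = 84.0%, St. Luke's 40/53 = 75.5% → Harborview
Severe: Harborview 226/301 = 75.1%, St. Luke's 327/480 = 68.1% → Harborview
Overall: Harborview 614/1281 = 47.9%, St. Luke's 638/1409 = 45.3% → Harborview
Harborview wins overall and in every case group — no reversal.

Yes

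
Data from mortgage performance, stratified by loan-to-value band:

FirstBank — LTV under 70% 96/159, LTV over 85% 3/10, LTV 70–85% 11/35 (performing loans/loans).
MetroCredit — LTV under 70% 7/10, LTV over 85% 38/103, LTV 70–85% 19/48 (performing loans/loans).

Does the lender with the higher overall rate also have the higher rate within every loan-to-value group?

No

LTV under 70%: FirstBank 96/159 = 60.4%, MetroCredit 7/10 = 70.0% → MetroCredit
LTV over 85%: FirstBank 3/10 = 30.0%, MetroCredit 38/103 = 36.9% → MetroCredit
LTV 70–85%: FirstBank 11/35 = 31.4%, MetroCredit 19/48 = 39.6% → MetroCredit
Overall: FirstBank 110/204 = 53.9%, MetroCredit 64/161 = 39.8% → FirstBank
MetroCredit wins each loan-to-value group but FirstBank wins overall — the comparison reverses. MetroCredit's loans skew toward LTV over 85%, which has a lower base rate.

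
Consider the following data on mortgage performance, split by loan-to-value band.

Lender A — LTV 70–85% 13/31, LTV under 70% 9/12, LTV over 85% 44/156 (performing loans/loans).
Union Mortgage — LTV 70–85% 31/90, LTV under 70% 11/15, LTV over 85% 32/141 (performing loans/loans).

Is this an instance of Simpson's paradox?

No

LTV 70–85%: Lender A 13/31 = 41.9%, Union Mortgage 31/90 = 34.4% → Lender A
LTV under 70%: Lender A 9/12 = 75.0%, Union Mortgage 11/15 = 73.3% → Lender A
LTV over 85%: Lender A 44/156 = 28.2%, Union Mortgage 32/141 = 22.7% → Lender A
Overall: Lender A 66/199 = 33.2%, Union Mortgage 74/246 = 30.1% → Lender A
Lender A wins overall and in every loan-to-value group — no reversal.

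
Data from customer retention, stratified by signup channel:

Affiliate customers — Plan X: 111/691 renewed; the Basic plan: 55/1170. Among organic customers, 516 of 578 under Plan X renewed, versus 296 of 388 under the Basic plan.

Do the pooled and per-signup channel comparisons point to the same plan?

Yes

Affiliate: Plan X 111/691 = 16.1%, the Basic plan 55/1170 = 4.7% → Plan X
Organic: Plan X 516/578 = 89.3%, the Basic plan 296/388 = 76.3% → Plan X
Overall: Plan X 627/1269 = 49.4%, the Basic plan 351/1558 = 22.5% → Plan X
Plan X wins overall and in every signup group — no reversal.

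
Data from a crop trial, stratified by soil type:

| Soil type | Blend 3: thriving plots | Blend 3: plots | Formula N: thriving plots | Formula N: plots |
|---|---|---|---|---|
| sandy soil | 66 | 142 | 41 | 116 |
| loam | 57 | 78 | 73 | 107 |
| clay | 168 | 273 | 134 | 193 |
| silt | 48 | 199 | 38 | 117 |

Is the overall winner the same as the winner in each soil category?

Sandy soil: Blend 3 66/142 = 46.5%, Formula N 41/116 = 35.3% → Blend 3
Loam: Blend 3 57/78 = 73.1%, Formula N 73/107 = 68.2% → Blend 3
Clay: Blend 3 168/273 = 61.5%, Formula N 134/193 = 69.4% → Formula N
Silt: Blend 3 48/199 = 24.1%, Formula N 38/117 = 32.5% → Formula N
Overall: Blend 3 339/692 = 49.0%, Formula N 286/533 = 53.7% → Formula N
Neither sweeps: Blend 3 wins 2 of 4 groups, Formula N wins 2. Formula N wins overall but not every group — no Simpson reversal.

No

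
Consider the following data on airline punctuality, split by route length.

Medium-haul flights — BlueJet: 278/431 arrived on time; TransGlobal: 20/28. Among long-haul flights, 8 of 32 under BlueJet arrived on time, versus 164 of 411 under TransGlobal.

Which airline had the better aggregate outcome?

BlueJet

Medium-haul: BlueJet 278/431 = 64.5%, TransGlobal 20/28 = 71.4% → TransGlobal
Long-haul: BlueJet 8/32 = 25.0%, TransGlobal 164/411 = 39.9% → TransGlobal
Overall: BlueJet 286/463 = 61.8%, TransGlobal 184/439 = 41.9% → BlueJet
(TransGlobal wins every route group but BlueJet wins overall — TransGlobal's flights skew toward the low-rate long-haul group.)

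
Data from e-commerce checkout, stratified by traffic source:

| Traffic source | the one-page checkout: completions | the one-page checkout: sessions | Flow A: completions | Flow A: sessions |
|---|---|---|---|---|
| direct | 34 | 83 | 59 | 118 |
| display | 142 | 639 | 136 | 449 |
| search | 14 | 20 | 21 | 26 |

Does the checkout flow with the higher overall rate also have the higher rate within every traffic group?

Direct: the one-page checkout 34/83 = 41.0%, Flow A 59/118 = 50.0% → Flow A
Display: the one-page checkout 142/639 = 22.2%, Flow A 136/449 = 30.3% → Flow A
Search: the one-page checkout 14/20 = 70.0%, Flow A 21/26 = 80.8% → Flow A
Overall: the one-page checkout 190/742 = 25.6%, Flow A 216/593 = 36.4% → Flow A
Flow A wins overall and in every traffic group — no reversal.

Yes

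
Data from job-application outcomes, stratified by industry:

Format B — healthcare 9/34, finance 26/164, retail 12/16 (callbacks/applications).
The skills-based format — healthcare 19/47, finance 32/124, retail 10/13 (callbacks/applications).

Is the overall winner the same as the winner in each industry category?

Healthcare: Format B 9/34 = 26.5%, the skills-based format 19/47 = 40.4% → the skills-based format
Finance: Format B 26/164 = 15.9%, the skills-based format 32/124 = 25.8% → the skills-based format
Retail: Format B 12/16 = 75.0%, the skills-based format 10/13 = 76.9% → the skills-based format
Overall: Format B 47/214 = 22.0%, the skills-based format 61/184 = 33.2% → the skills-based format
The skills-based format wins overall and in every industry group — no reversal.

Yes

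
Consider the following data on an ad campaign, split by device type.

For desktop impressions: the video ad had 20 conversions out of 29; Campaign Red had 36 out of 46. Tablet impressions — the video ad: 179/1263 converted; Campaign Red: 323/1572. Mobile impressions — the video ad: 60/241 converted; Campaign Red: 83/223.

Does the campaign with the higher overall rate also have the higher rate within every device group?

Desktop: the video ad 20/29 = 69.0%, Campaign Red 36/46 = 78.3% → Campaign Red
Tablet: the video ad 179/1263 = 14.2%, Campaign Red 323/1572 = 20.5% → Campaign Red
Mobile: the video ad 60/241 = 24.9%, Campaign Red 83/223 = 37.2% → Campaign Red
Overall: the video ad 259/1533 = 16.9%, Campaign Red 442/1841 = 24.0% → Campaign Red
Campaign Red wins overall and in every device group — no reversal.

Yes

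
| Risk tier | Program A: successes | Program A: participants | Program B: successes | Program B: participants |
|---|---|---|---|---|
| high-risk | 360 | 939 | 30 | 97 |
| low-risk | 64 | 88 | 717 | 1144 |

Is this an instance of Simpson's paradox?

High-risk: Program A 360/939 = 38.3%, Program B 30/97 = 30.9% → Program A
Low-risk: Program A 64/88 = 72.7%, Program B 717/1144 = 62.7% → Program A
Overall: Program A 424/1027 = 41.3%, Program B 747/1241 = 60.2% → Program B
Program A wins each risk group but Program B wins overall — the comparison reverses. Program A's participants skew toward high-risk, which has a lower base rate.

Yes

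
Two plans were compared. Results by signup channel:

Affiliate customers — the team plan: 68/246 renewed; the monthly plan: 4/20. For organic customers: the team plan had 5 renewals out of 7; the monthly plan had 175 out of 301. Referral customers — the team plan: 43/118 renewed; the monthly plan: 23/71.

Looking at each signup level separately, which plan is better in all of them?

the team plan

Affiliate: the team plan 68/246 = 27.6%, the monthly plan 4/20 = 20.0% → the team plan
Organic: the team plan 5/7 = 71.4%, the monthly plan 175/301 = 58.1% → the team plan
Referral: the team plan 43/118 = 36.4%, the monthly plan 23/71 = 32.4% → the team plan
The team plan has the higher rate in all 3 groups.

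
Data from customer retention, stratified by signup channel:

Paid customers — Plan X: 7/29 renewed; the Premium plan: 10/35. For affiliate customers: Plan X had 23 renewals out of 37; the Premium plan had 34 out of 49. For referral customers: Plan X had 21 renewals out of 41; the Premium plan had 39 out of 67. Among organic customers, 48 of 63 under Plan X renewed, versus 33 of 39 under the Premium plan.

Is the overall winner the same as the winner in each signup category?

Yes

Paid: Plan X 7/29 = 24.1%, the Premium plan 10/35 = 28.6% → the Premium plan
Affiliate: Plan X 23/37 = 62.2%, the Premium plan 34/49 = 69.4% → the Premium plan
Referral: Plan X 21/41 = 51.2%, the Premium plan 39/67 = 58.2% → the Premium plan
Organic: Plan X 48/63 = 76.2%, the Premium plan 33/39 = 84.6% → the Premium plan
Overall: Plan X 99/170 = 58.2%, the Premium plan 116/190 = 61.1% → the Premium plan
The Premium plan wins overall and in every signup group — no reversal.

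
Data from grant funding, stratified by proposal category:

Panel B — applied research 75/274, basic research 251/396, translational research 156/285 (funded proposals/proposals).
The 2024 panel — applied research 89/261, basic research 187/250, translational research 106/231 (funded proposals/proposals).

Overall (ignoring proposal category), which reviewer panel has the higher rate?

Applied research: Panel B 75/274 = 27.4%, the 2024 panel 89/261 = 34.1% → the 2024 panel
Basic research: Panel B 251/396 = 63.4%, the 2024 panel 187/250 = 74.8% → the 2024 panel
Translational research: Panel B 156/285 = 54.7%, the 2024 panel 106/231 = 45.9% → Panel B
Overall: Panel B 482/955 = 50.5%, the 2024 panel 382/742 = 51.5% → the 2024 panel
(Neither sweeps every proposal group, but the 2024 panel has the higher pooled rate.)

the 2024 panel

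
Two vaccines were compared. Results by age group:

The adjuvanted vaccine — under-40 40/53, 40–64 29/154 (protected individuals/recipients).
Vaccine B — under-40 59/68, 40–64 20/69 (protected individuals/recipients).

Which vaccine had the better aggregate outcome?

Vaccine B

Under-40: the adjuvanted vaccine 40/53 = 75.5%, Vaccine B 59/68 = 86.8% → Vaccine B
40–64: the adjuvanted vaccine 29/154 = 18.8%, Vaccine B 20/69 = 29.0% → Vaccine B
Overall: the adjuvanted vaccine 69/207 = 33.3%, Vaccine B 79/137 = 57.7% → Vaccine B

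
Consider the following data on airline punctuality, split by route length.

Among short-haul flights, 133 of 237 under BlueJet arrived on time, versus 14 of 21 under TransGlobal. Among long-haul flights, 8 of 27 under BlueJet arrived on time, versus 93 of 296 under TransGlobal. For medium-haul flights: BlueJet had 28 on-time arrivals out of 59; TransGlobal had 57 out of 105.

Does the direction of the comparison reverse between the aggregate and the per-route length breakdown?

Yes

Short-haul: BlueJet 133/237 = 56.1%, TransGlobal 14/21 = 66.7% → TransGlobal
Long-haul: BlueJet 8/27 = 29.6%, TransGlobal 93/296 = 31.4% → TransGlobal
Medium-haul: BlueJet 28/59 = 47.5%, TransGlobal 57/105 = 54.3% → TransGlobal
Overall: BlueJet 169/323 = 52.3%, TransGlobal 164/422 = 38.9% → BlueJet
TransGlobal wins each route group but BlueJet wins overall — the comparison reverses. TransGlobal's flights skew toward long-haul, which has a lower base rate.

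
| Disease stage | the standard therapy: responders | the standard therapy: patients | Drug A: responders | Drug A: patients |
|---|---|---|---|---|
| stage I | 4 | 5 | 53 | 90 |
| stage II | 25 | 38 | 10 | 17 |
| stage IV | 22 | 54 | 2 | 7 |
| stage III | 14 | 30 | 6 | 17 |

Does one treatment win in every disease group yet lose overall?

Yes

Stage I: the standard therapy 4/5 = 80.0%, Drug A 53/90 = 58.9% → the standard therapy
Stage II: the standard therapy 25/38 = 65.8%, Drug A 10/17 = 58.8% → the standard therapy
Stage IV: the standard therapy 22/54 = 40.7%, Drug A 2/7 = 28.6% → the standard therapy
Stage III: the standard therapy 14/30 = 46.7%, Drug A 6/17 = 35.3% → the standard therapy
Overall: the standard therapy 65/127 = 51.2%, Drug A 71/131 = 54.2% → Drug A
The standard therapy wins each disease group but Drug A wins overall — the comparison reverses. The standard therapy's patients skew toward stage IV, which has a lower base rate.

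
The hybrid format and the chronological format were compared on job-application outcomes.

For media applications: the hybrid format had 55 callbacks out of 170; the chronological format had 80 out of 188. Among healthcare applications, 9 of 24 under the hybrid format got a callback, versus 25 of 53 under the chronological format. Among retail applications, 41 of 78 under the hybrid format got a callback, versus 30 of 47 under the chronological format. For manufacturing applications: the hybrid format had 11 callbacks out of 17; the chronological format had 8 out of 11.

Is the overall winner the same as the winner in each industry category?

Yes

Media: the hybrid format 55/170 = 32.4%, the chronological format 80/188 = 42.6% → the chronological format
Healthcare: the hybrid format 9/24 = 37.5%, the chronological format 25/53 = 47.2% → the chronological format
Retail: the hybrid format 41/78 = 52.6%, the chronological format 30/47 = 63.8% → the chronological format
Manufacturing: the hybrid format 11/17 = 64.7%, the chronological format 8/11 = 72.7% → the chronological format
Overall: the hybrid format 116/289 = 40.1%, the chronological format 143/299 = 47.8% → the chronological format
The chronological format wins overall and in every industry group — no reversal.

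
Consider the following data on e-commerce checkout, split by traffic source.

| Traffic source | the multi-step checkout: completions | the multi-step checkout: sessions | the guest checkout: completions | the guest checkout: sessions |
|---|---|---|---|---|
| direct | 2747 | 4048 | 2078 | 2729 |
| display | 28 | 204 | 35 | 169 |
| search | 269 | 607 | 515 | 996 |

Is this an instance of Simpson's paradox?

Direct: the multi-step checkout 2747/4048 = 67.9%, the guest checkout 2078/2729 = 76.1% → the guest checkout
Display: the multi-step checkout 28/204 = 13.7%, the guest checkout 35/169 = 20.7% → the guest checkout
Search: the multi-step checkout 269/607 = 44.3%, the guest checkout 515/996 = 51.7% → the guest checkout
Overall: the multi-step checkout 3044/4859 = 62.6%, the guest checkout 2628/3894 = 67.5% → the guest checkout
The guest checkout wins overall and in every traffic group — no reversal.

No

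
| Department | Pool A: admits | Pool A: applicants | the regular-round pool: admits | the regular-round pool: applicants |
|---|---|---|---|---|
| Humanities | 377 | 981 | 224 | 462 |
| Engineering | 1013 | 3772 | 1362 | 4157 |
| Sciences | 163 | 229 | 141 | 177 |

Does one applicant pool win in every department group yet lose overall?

Humanities: Pool A 377/981 = 38.4%, the regular-round pool 224/462 = 48.5% → the regular-round pool
Engineering: Pool A 1013/3772 = 26.9%, the regular-round pool 1362/4157 = 32.8% → the regular-round pool
Sciences: Pool A 163/229 = 71.2%, the regular-round pool 141/177 = 79.7% → the regular-round pool
Overall: Pool A 1553/4982 = 31.2%, the regular-round pool 1727/4796 = 36.0% → the regular-round pool
The regular-round pool wins overall and in every department group — no reversal.

No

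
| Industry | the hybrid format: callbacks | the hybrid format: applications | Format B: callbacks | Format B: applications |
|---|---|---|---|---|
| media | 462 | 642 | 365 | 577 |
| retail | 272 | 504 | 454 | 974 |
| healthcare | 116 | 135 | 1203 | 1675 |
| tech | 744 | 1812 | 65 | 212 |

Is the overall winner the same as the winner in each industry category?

No

Media: the hybrid format 462/642 = 72.0%, Format B 365/577 = 63.3% → the hybrid format
Retail: the hybrid format 272/504 = 54.0%, Format B 454/974 = 46.6% → the hybrid format
Healthcare: the hybrid format 116/135 = 85.9%, Format B 1203/1675 = 71.8% → the hybrid format
Tech: the hybrid format 744/1812 = 41.1%, Format B 65/212 = 30.7% → the hybrid format
Overall: the hybrid format 1594/3093 = 51.5%, Format B 2087/3438 = 60.7% → Format B
The hybrid format wins each industry group but Format B wins overall — the comparison reverses. The hybrid format's applications skew toward tech, which has a lower base rate.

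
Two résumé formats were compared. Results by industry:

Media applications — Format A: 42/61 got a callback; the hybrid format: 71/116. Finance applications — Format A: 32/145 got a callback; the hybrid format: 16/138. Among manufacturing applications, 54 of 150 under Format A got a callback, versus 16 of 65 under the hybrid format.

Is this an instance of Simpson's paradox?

No

Media: Format A 42/61 = 68.9%, the hybrid format 71/116 = 61.2% → Format A
Finance: Format A 32/145 = 22.1%, the hybrid format 16/138 = 11.6% → Format A
Manufacturing: Format A 54/150 = 36.0%, the hybrid format 16/65 = 24.6% → Format A
Overall: Format A 128/356 = 36.0%, the hybrid format 103/319 = 32.3% → Format A
Format A wins overall and in every industry group — no reversal.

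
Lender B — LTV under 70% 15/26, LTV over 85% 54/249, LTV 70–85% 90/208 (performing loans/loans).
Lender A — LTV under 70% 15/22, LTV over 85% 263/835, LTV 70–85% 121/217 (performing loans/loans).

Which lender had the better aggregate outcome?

LTV under 70%: Lender B 15/26 = 57.7%, Lender A 15/22 = 68.2% → Lender A
LTV over 85%: Lender B 54/249 = 21.7%, Lender A 263/835 = 31.5% → Lender A
LTV 70–85%: Lender B 90/208 = 43.3%, Lender A 121/217 = 55.8% → Lender A
Overall: Lender B 159/483 = 32.9%, Lender A 399/1074 = 37.2% → Lender A

Lender A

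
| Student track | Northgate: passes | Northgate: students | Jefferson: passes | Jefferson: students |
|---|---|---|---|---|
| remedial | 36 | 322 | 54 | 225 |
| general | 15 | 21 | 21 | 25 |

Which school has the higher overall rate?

Jefferson

Remedial: Northgate 36/322 = 11.2%, Jefferson 54/225 = 24.0% → Jefferson
General: Northgate 15/21 = 71.4%, Jefferson 21/25 = 84.0% → Jefferson
Overall: Northgate 51/343 = 14.9%, Jefferson 75/250 = 30.0% → Jefferson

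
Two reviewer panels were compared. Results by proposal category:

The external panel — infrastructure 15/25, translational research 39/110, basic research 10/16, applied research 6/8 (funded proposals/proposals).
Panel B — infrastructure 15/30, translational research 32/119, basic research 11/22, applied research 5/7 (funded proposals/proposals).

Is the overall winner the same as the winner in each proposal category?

Infrastructure: the external panel 15/25 = 60.0%, Panel B 15/30 = 50.0% → the external panel
Translational research: the external panel 39/110 = 35.5%, Panel B 32/119 = 26.9% → the external panel
Basic research: the external panel 10/16 = 62.5%, Panel B 11/22 = 50.0% → the external panel
Applied research: the external panel 6/8 = 75.0%, Panel B 5/7 = 71.4% → the external panel
Overall: the external panel 70/159 = 44.0%, Panel B 63/178 = 35.4% → the external panel
The external panel wins overall and in every proposal group — no reversal.

Yes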